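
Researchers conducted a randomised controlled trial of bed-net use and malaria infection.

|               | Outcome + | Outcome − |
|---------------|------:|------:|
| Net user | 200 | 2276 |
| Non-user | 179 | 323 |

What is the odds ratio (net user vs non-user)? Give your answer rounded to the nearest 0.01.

Cells: a = 200, b = 2276, c = 179, d = 323.
OR = (a·d)/(b·c) = (200 × 323) / (2276 × 179) = 64600 / 407404 = 0.15856
Exposure is associated with lower odds of malaria infection (OR = 0.16 < 1).

0.16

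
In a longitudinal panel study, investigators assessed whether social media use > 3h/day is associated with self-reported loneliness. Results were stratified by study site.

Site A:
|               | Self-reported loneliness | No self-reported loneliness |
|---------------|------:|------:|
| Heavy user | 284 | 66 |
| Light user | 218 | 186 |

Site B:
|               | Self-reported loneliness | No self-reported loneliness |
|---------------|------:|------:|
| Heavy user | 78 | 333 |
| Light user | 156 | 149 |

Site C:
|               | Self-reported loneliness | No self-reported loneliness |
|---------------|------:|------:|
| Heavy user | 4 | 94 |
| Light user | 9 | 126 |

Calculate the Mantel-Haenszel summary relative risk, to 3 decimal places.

RR_MH = Σ(aᵢ·n₀ᵢ/nᵢ) / Σ(cᵢ·n₁ᵢ/nᵢ), with n₁ᵢ = aᵢ+bᵢ (exposed), n₀ᵢ = cᵢ+dᵢ (unexposed), nᵢ = n₁ᵢ+n₀ᵢ.
Stratum 1 (Site A): n₁ = 350, n₀ = 404, n = 754; a·n₀/n = 284·404/754 = 152.1698; c·n₁/n = 218·350/754 = 101.1936
Stratum 2 (Site B): n₁ = 411, n₀ = 305, n = 716; a·n₀/n = 78·305/716 = 33.2263; c·n₁/n = 156·411/716 = 89.5475
Stratum 3 (Site C): n₁ = 98, n₀ = 135, n = 233; a·n₀/n = 4·135/233 = 2.3176; c·n₁/n = 9·98/233 = 3.7854
RR_MH = (152.1698 + 33.2263 + 2.3176) / (101.1936 + 89.5475 + 3.7854) = 187.7136 / 194.5265 = 0.96498

0.965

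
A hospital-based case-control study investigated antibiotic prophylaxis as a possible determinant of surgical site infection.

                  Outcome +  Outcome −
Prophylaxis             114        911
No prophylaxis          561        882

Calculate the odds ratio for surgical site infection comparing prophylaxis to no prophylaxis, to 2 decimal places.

0.20

Cells: a = 114, b = 911, c = 561, d = 882.
OR = (a·d)/(b·c) = (114 × 882) / (911 × 561) = 100548 / 511071 = 0.19674
Exposure is associated with lower odds of surgical site infection (OR = 0.20 < 1).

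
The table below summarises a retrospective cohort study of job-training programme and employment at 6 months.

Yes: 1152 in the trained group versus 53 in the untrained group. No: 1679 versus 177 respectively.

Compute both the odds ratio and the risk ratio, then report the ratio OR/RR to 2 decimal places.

From the description: a = 1152, b = 1679, c = 53, d = 177.
OR = (1152·177)/(1679·53) = 203904/88987 = 2.29139
Risk in exposed = 1152/2831 = 0.40692; risk in unexposed = 53/230 = 0.23043; RR = 1.76589
OR/RR = 2.29139 / 1.76589 = 1.29758
The outcome is not rare, so the OR lies further from 1 than the RR.

1.30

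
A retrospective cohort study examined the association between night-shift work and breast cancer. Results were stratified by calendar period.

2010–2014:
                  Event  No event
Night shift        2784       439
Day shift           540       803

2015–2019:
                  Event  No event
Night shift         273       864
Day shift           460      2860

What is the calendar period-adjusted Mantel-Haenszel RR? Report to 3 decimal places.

2.051

RR_MH = Σ(aᵢ·n₀ᵢ/nᵢ) / Σ(cᵢ·n₁ᵢ/nᵢ), with n₁ᵢ = aᵢ+bᵢ (exposed), n₀ᵢ = cᵢ+dᵢ (unexposed), nᵢ = n₁ᵢ+n₀ᵢ.
Stratum 1 (2010–2014): n₁ = 3223, n₀ = 1343, n = 4566; a·n₀/n = 2784·1343/4566 = 818.8594; c·n₁/n = 540·3223/4566 = 381.1695
Stratum 2 (2015–2019): n₁ = 1137, n₀ = 3320, n = 4457; a·n₀/n = 273·3320/4457 = 203.3565; c·n₁/n = 460·1137/4457 = 117.3480
RR_MH = (818.8594 + 203.3565) / (381.1695 + 117.3480) = 1022.2159 / 498.5175 = 2.05051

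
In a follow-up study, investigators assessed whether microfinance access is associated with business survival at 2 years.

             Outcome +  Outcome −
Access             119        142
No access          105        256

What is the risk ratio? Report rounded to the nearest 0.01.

1.57

Cells: a = 119, b = 142, c = 105, d = 256.
Risk in exposed = 119/261 = 0.45594; risk in unexposed = 105/361 = 0.29086.
RR = 0.45594 / 0.29086 = 1.56756
The risk among the exposed is 1.57 times that among the unexposed.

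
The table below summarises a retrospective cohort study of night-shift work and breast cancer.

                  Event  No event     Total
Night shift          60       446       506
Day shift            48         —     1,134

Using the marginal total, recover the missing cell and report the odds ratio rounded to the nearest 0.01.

The missing cell is in the unexposed row: 1134 − 48 = 1086.
So a = 60, b = 446, c = 48, d = 1086.
OR = (a·d)/(b·c) = (60 × 1086) / (446 × 48) = 65160 / 21408 = 3.04372

3.04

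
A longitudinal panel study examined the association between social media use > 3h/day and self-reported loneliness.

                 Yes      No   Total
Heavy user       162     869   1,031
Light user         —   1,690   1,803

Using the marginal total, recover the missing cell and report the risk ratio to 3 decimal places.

2.507

The missing cell is in the unexposed row: 1803 − 1690 = 113.
So a = 162, b = 869, c = 113, d = 1690.
RR = [a/(a+b)] / [c/(c+d)] = (162/1031) / (113/1803) = 0.15713/0.06267 = 2.50711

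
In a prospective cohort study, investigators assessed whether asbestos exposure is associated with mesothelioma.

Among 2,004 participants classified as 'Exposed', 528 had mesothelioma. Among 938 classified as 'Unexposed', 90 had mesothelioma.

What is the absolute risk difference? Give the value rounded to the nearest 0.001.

0.168

From the description: a = 528, b = 1476, c = 90, d = 848.
Risk in exposed = 528/2004 = 0.263473; risk in unexposed = 90/938 = 0.095949.
Risk difference = 0.263473 − 0.095949 = 0.167524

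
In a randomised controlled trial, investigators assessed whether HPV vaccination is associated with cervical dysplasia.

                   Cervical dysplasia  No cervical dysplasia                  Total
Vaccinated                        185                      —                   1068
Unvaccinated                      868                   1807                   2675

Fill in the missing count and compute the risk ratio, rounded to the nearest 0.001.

The missing cell is in the exposed row: 1068 − 185 = 883.
So a = 185, b = 883, c = 868, d = 1807.
RR = [a/(a+b)] / [c/(c+d)] = (185/1068) / (868/2675) = 0.17322/0.32449 = 0.53383

0.534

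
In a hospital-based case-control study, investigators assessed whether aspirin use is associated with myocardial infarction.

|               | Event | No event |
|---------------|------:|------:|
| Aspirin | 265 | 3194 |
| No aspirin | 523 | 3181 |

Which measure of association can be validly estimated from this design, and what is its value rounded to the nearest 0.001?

Cells: a = 265, b = 3194, c = 523, d = 3181.
This is a hospital-based case-control study: participants were sampled on outcome status, so risks in the source population cannot be estimated directly — relative risk is not valid here. The odds ratio is the appropriate measure.
OR = (a·d)/(b·c) = (265 × 3181) / (3194 × 523) = 842965 / 1670462 = 0.50463

0.505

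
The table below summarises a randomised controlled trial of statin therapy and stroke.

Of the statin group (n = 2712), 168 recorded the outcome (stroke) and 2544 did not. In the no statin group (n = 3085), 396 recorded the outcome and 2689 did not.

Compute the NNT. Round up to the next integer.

16

Risk in treated group = 168/2712 = 0.06195; risk in control = 396/3085 = 0.12836.
Absolute risk reduction = 0.12836 − 0.06195 = 0.06642
NNT = 1 / ARR = 1 / 0.06642 = 15.057 → round up → 16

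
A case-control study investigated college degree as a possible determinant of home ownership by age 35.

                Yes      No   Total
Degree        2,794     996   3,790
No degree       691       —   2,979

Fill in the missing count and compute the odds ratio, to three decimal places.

The missing cell is in the unexposed row: 2979 − 691 = 2288.
So a = 2794, b = 996, c = 691, d = 2288.
OR = (a·d)/(b·c) = (2794 × 2288) / (996 × 691) = 6392672 / 688236 = 9.28849

9.288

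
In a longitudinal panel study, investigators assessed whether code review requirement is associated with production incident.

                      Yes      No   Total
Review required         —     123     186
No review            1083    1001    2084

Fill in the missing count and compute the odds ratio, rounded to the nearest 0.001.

0.473

The missing cell is in the exposed row: 186 − 123 = 63.
So a = 63, b = 123, c = 1083, d = 1001.
OR = (a·d)/(b·c) = (63 × 1001) / (123 × 1083) = 63063 / 133209 = 0.47341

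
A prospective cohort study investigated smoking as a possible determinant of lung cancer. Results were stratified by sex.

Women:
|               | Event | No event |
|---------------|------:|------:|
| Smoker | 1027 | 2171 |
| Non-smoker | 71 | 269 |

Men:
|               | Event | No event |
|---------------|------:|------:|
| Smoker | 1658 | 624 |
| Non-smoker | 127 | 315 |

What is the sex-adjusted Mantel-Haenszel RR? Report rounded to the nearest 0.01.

RR_MH = Σ(aᵢ·n₀ᵢ/nᵢ) / Σ(cᵢ·n₁ᵢ/nᵢ), with n₁ᵢ = aᵢ+bᵢ (exposed), n₀ᵢ = cᵢ+dᵢ (unexposed), nᵢ = n₁ᵢ+n₀ᵢ.
Stratum 1 (Women): n₁ = 3198, n₀ = 340, n = 3538; a·n₀/n = 1027·340/3538 = 98.6942; c·n₁/n = 71·3198/3538 = 64.1769
Stratum 2 (Men): n₁ = 2282, n₀ = 442, n = 2724; a·n₀/n = 1658·442/2724 = 269.0294; c·n₁/n = 127·2282/2724 = 106.3928
RR_MH = (98.6942 + 269.0294) / (64.1769 + 106.3928) = 367.7235 / 170.5697 = 2.15585

2.16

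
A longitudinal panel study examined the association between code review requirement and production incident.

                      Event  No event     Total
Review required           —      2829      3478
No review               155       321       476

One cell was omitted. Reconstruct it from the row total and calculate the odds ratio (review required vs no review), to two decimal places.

The missing cell is in the exposed row: 3478 − 2829 = 649.
So a = 649, b = 2829, c = 155, d = 321.
OR = (a·d)/(b·c) = (649 × 321) / (2829 × 155) = 208329 / 438495 = 0.47510

0.48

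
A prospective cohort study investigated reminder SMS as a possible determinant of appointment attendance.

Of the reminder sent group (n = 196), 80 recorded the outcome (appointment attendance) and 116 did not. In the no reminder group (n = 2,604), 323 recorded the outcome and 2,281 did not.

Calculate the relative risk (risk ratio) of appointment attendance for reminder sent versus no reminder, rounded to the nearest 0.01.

From the description: a = 80, b = 116, c = 323, d = 2281.
Risk in exposed = 80/196 = 0.40816; risk in unexposed = 323/2604 = 0.12404.
RR = 0.40816 / 0.12404 = 3.29058
The risk among the exposed is 3.29 times that among the unexposed.

3.29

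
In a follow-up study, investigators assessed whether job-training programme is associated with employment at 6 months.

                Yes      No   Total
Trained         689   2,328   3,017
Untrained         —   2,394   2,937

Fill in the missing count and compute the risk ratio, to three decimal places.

1.235

The missing cell is in the unexposed row: 2937 − 2394 = 543.
So a = 689, b = 2328, c = 543, d = 2394.
RR = [a/(a+b)] / [c/(c+d)] = (689/3017) / (543/2937) = 0.22837/0.18488 = 1.23523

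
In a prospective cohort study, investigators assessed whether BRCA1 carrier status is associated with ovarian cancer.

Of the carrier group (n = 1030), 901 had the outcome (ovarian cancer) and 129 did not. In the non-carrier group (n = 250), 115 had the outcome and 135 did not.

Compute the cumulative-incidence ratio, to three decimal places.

1.902

From the description: a = 901, b = 129, c = 115, d = 135.
Risk in exposed = 901/1030 = 0.87476; risk in unexposed = 115/250 = 0.46000.
RR = 0.87476 / 0.46000 = 1.90165
The risk among the exposed is 1.90 times that among the unexposed.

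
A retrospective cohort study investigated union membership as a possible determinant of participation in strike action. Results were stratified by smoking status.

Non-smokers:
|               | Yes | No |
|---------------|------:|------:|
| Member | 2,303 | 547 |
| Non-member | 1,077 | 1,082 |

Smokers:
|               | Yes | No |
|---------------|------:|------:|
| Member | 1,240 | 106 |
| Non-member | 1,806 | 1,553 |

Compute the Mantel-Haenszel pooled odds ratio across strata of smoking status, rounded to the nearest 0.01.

OR_MH = Σ(aᵢdᵢ/nᵢ) / Σ(bᵢcᵢ/nᵢ), where nᵢ is the stratum total.
Stratum 1 (Non-smokers): n = 5009; a·d/n = 2303·1082/5009 = 497.4737; b·c/n = 547·1077/5009 = 117.6121
Stratum 2 (Smokers): n = 4705; a·d/n = 1240·1553/4705 = 409.2922; b·c/n = 106·1806/4705 = 40.6878
OR_MH = (497.4737 + 409.2922) / (117.6121 + 40.6878) = 906.7660 / 158.2999 = 5.72815

5.73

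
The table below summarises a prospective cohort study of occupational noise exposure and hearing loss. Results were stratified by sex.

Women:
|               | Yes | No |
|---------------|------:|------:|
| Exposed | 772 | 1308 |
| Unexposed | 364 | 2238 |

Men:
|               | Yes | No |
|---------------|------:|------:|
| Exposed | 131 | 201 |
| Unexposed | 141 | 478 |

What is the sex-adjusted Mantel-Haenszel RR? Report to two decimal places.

2.44

RR_MH = Σ(aᵢ·n₀ᵢ/nᵢ) / Σ(cᵢ·n₁ᵢ/nᵢ), with n₁ᵢ = aᵢ+bᵢ (exposed), n₀ᵢ = cᵢ+dᵢ (unexposed), nᵢ = n₁ᵢ+n₀ᵢ.
Stratum 1 (Women): n₁ = 2080, n₀ = 2602, n = 4682; a·n₀/n = 772·2602/4682 = 429.0355; c·n₁/n = 364·2080/4682 = 161.7087
Stratum 2 (Men): n₁ = 332, n₀ = 619, n = 951; a·n₀/n = 131·619/951 = 85.2671; c·n₁/n = 141·332/951 = 49.2240
RR_MH = (429.0355 + 85.2671) / (161.7087 + 49.2240) = 514.3025 / 210.9326 = 2.43823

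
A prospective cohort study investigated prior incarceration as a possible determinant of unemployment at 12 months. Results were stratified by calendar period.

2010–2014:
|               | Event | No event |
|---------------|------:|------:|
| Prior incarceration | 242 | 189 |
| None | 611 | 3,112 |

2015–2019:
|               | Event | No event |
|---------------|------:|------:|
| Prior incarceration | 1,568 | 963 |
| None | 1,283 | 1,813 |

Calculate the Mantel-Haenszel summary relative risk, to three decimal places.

1.686

RR_MH = Σ(aᵢ·n₀ᵢ/nᵢ) / Σ(cᵢ·n₁ᵢ/nᵢ), with n₁ᵢ = aᵢ+bᵢ (exposed), n₀ᵢ = cᵢ+dᵢ (unexposed), nᵢ = n₁ᵢ+n₀ᵢ.
Stratum 1 (2010–2014): n₁ = 431, n₀ = 3723, n = 4154; a·n₀/n = 242·3723/4154 = 216.8912; c·n₁/n = 611·431/4154 = 63.3946
Stratum 2 (2015–2019): n₁ = 2531, n₀ = 3096, n = 5627; a·n₀/n = 1568·3096/5627 = 862.7205; c·n₁/n = 1283·2531/5627 = 577.0878
RR_MH = (216.8912 + 862.7205) / (63.3946 + 577.0878) = 1079.6116 / 640.4824 = 1.68562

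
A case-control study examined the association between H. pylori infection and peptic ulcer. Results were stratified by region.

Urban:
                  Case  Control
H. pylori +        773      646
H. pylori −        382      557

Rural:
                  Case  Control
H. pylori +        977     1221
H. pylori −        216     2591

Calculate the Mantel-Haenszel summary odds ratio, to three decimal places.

4.375

OR_MH = Σ(aᵢdᵢ/nᵢ) / Σ(bᵢcᵢ/nᵢ), where nᵢ is the stratum total.
Stratum 1 (Urban): n = 2358; a·d/n = 773·557/2358 = 182.5958; b·c/n = 646·382/2358 = 104.6531
Stratum 2 (Rural): n = 5005; a·d/n = 977·2591/5005 = 505.7756; b·c/n = 1221·216/5005 = 52.6945
OR_MH = (182.5958 + 505.7756) / (104.6531 + 52.6945) = 688.3715 / 157.3476 = 4.37485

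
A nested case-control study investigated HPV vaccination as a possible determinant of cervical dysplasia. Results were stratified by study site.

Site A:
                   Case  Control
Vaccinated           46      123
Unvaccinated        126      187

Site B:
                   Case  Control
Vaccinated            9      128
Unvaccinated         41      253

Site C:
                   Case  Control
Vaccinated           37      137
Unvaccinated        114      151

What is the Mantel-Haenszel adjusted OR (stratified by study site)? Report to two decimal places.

OR_MH = Σ(aᵢdᵢ/nᵢ) / Σ(bᵢcᵢ/nᵢ), where nᵢ is the stratum total.
Stratum 1 (Site A): n = 482; a·d/n = 46·187/482 = 17.8465; b·c/n = 123·126/482 = 32.1535
Stratum 2 (Site B): n = 431; a·d/n = 9·253/431 = 5.2831; b·c/n = 128·41/431 = 12.1763
Stratum 3 (Site C): n = 439; a·d/n = 37·151/439 = 12.7267; b·c/n = 137·114/439 = 35.5763
OR_MH = (17.8465 + 5.2831 + 12.7267) / (32.1535 + 12.1763 + 35.5763) = 35.8562 / 79.9062 = 0.44873

0.45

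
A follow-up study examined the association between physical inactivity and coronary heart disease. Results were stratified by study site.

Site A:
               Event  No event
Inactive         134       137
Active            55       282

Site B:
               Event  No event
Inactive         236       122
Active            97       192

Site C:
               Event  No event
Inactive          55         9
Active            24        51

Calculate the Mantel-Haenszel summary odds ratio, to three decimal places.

4.726

OR_MH = Σ(aᵢdᵢ/nᵢ) / Σ(bᵢcᵢ/nᵢ), where nᵢ is the stratum total.
Stratum 1 (Site A): n = 608; a·d/n = 134·282/608 = 62.1513; b·c/n = 137·55/608 = 12.3931
Stratum 2 (Site B): n = 647; a·d/n = 236·192/647 = 70.0340; b·c/n = 122·97/647 = 18.2906
Stratum 3 (Site C): n = 139; a·d/n = 55·51/139 = 20.1799; b·c/n = 9·24/139 = 1.5540
OR_MH = (62.1513 + 70.0340 + 20.1799) / (12.3931 + 18.2906 + 1.5540) = 152.3652 / 32.2376 = 4.72632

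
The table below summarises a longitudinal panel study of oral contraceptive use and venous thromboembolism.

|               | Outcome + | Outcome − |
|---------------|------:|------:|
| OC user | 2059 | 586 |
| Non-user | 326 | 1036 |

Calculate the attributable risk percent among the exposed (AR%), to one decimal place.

69.3

Cells: a = 2059, b = 586, c = 326, d = 1036.
Risk in exposed = 2059/2645 = 0.77845; risk in unexposed = 326/1362 = 0.23935.
RR = 0.77845/0.23935 = 3.25230
AR% = (RR − 1)/RR × 100 = (3.25230 − 1)/3.25230 × 100 = 69.2525%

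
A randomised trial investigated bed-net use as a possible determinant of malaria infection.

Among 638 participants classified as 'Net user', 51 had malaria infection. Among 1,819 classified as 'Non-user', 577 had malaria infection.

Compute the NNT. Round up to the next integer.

5

Risk in treated group = 51/638 = 0.07994; risk in control = 577/1819 = 0.31721.
Absolute risk reduction = 0.31721 − 0.07994 = 0.23727
NNT = 1 / ARR = 1 / 0.23727 = 4.215 → round up → 5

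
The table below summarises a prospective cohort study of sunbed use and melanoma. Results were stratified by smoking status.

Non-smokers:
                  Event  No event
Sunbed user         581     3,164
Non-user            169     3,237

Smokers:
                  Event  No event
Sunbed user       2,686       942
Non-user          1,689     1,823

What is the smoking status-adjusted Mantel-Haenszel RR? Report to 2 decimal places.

1.69

RR_MH = Σ(aᵢ·n₀ᵢ/nᵢ) / Σ(cᵢ·n₁ᵢ/nᵢ), with n₁ᵢ = aᵢ+bᵢ (exposed), n₀ᵢ = cᵢ+dᵢ (unexposed), nᵢ = n₁ᵢ+n₀ᵢ.
Stratum 1 (Non-smokers): n₁ = 3745, n₀ = 3406, n = 7151; a·n₀/n = 581·3406/7151 = 276.7286; c·n₁/n = 169·3745/7151 = 88.5058
Stratum 2 (Smokers): n₁ = 3628, n₀ = 3512, n = 7140; a·n₀/n = 2686·3512/7140 = 1321.1810; c·n₁/n = 1689·3628/7140 = 858.2202
RR_MH = (276.7286 + 1321.1810) / (88.5058 + 858.2202) = 1597.9095 / 946.7260 = 1.68783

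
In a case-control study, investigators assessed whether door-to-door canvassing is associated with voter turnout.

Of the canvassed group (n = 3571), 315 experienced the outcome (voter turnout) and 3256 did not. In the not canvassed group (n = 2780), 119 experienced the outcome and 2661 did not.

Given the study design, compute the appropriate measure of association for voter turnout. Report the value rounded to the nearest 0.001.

From the description: a = 315, b = 3256, c = 119, d = 2661.
This is a case-control study: participants were sampled on outcome status, so risks in the source population cannot be estimated directly — relative risk is not valid here. The odds ratio is the appropriate measure.
OR = (a·d)/(b·c) = (315 × 2661) / (3256 × 119) = 838215 / 387464 = 2.16334

2.163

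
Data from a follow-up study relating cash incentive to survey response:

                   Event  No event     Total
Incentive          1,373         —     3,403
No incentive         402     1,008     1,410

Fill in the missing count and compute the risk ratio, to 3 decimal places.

1.415

The missing cell is in the exposed row: 3403 − 1373 = 2030.
So a = 1373, b = 2030, c = 402, d = 1008.
RR = [a/(a+b)] / [c/(c+d)] = (1373/3403) / (402/1410) = 0.40347/0.28511 = 1.41515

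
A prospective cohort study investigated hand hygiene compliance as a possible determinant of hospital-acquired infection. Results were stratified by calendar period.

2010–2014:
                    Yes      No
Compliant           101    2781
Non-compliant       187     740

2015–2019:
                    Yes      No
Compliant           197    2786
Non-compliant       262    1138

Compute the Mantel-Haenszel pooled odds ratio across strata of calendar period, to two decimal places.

OR_MH = Σ(aᵢdᵢ/nᵢ) / Σ(bᵢcᵢ/nᵢ), where nᵢ is the stratum total.
Stratum 1 (2010–2014): n = 3809; a·d/n = 101·740/3809 = 19.6219; b·c/n = 2781·187/3809 = 136.5311
Stratum 2 (2015–2019): n = 4383; a·d/n = 197·1138/4383 = 51.1490; b·c/n = 2786·262/4383 = 166.5371
OR_MH = (19.6219 + 51.1490) / (136.5311 + 166.5371) = 70.7709 / 303.0682 = 0.23351

0.23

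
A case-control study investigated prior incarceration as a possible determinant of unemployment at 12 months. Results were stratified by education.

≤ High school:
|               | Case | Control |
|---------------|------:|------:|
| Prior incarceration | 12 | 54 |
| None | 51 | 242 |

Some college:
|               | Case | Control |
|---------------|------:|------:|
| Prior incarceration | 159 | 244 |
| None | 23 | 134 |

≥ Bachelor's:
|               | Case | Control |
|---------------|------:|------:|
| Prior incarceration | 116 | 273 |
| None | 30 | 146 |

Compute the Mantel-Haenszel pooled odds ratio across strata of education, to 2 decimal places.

2.36

OR_MH = Σ(aᵢdᵢ/nᵢ) / Σ(bᵢcᵢ/nᵢ), where nᵢ is the stratum total.
Stratum 1 (≤ High school): n = 359; a·d/n = 12·242/359 = 8.0891; b·c/n = 54·51/359 = 7.6713
Stratum 2 (Some college): n = 560; a·d/n = 159·134/560 = 38.0464; b·c/n = 244·23/560 = 10.0214
Stratum 3 (≥ Bachelor's): n = 565; a·d/n = 116·146/565 = 29.9752; b·c/n = 273·30/565 = 14.4956
OR_MH = (8.0891 + 38.0464 + 29.9752) / (7.6713 + 10.0214 + 14.4956) = 76.1108 / 32.1883 = 2.36455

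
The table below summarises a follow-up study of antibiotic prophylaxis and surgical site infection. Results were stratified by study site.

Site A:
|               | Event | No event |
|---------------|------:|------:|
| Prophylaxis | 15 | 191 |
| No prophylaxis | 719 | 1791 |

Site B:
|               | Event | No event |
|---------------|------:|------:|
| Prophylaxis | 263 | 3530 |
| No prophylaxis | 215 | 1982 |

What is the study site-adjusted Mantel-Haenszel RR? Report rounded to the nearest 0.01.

0.58

RR_MH = Σ(aᵢ·n₀ᵢ/nᵢ) / Σ(cᵢ·n₁ᵢ/nᵢ), with n₁ᵢ = aᵢ+bᵢ (exposed), n₀ᵢ = cᵢ+dᵢ (unexposed), nᵢ = n₁ᵢ+n₀ᵢ.
Stratum 1 (Site A): n₁ = 206, n₀ = 2510, n = 2716; a·n₀/n = 15·2510/2716 = 13.8623; c·n₁/n = 719·206/2716 = 54.5339
Stratum 2 (Site B): n₁ = 3793, n₀ = 2197, n = 5990; a·n₀/n = 263·2197/5990 = 96.4626; c·n₁/n = 215·3793/5990 = 136.1427
RR_MH = (13.8623 + 96.4626) / (54.5339 + 136.1427) = 110.3249 / 190.6766 = 0.57860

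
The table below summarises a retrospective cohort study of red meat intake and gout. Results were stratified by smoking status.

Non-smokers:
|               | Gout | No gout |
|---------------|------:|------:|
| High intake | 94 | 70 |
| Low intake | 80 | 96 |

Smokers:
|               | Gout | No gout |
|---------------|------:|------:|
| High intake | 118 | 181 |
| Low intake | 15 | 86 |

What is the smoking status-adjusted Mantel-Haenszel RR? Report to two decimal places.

1.58

RR_MH = Σ(aᵢ·n₀ᵢ/nᵢ) / Σ(cᵢ·n₁ᵢ/nᵢ), with n₁ᵢ = aᵢ+bᵢ (exposed), n₀ᵢ = cᵢ+dᵢ (unexposed), nᵢ = n₁ᵢ+n₀ᵢ.
Stratum 1 (Non-smokers): n₁ = 164, n₀ = 176, n = 340; a·n₀/n = 94·176/340 = 48.6588; c·n₁/n = 80·164/340 = 38.5882
Stratum 2 (Smokers): n₁ = 299, n₀ = 101, n = 400; a·n₀/n = 118·101/400 = 29.7950; c·n₁/n = 15·299/400 = 11.2125
RR_MH = (48.6588 + 29.7950) / (38.5882 + 11.2125) = 78.4538 / 49.8007 = 1.57535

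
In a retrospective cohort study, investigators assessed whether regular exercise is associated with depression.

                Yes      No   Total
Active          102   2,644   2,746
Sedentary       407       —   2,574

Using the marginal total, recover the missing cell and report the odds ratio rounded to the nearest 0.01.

The missing cell is in the unexposed row: 2574 − 407 = 2167.
So a = 102, b = 2644, c = 407, d = 2167.
OR = (a·d)/(b·c) = (102 × 2167) / (2644 × 407) = 221034 / 1076108 = 0.20540

0.21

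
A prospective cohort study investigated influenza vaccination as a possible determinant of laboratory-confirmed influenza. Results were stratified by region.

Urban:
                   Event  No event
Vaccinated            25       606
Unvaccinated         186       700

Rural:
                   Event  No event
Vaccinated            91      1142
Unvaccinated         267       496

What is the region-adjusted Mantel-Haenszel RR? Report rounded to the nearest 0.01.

RR_MH = Σ(aᵢ·n₀ᵢ/nᵢ) / Σ(cᵢ·n₁ᵢ/nᵢ), with n₁ᵢ = aᵢ+bᵢ (exposed), n₀ᵢ = cᵢ+dᵢ (unexposed), nᵢ = n₁ᵢ+n₀ᵢ.
Stratum 1 (Urban): n₁ = 631, n₀ = 886, n = 1517; a·n₀/n = 25·886/1517 = 14.6012; c·n₁/n = 186·631/1517 = 77.3672
Stratum 2 (Rural): n₁ = 1233, n₀ = 763, n = 1996; a·n₀/n = 91·763/1996 = 34.7861; c·n₁/n = 267·1233/1996 = 164.9354
RR_MH = (14.6012 + 34.7861) / (77.3672 + 164.9354) = 49.3873 / 242.3025 = 0.20382

0.20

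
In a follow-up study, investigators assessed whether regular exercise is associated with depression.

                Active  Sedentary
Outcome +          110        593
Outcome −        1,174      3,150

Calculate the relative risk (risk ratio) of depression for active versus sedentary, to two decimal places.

Reading the table with exposure as columns: a = 110 (Active, case), b = 1174 (Active, non-case), c = 593 (Sedentary, case), d = 3150.
Risk in exposed = 110/1284 = 0.08567; risk in unexposed = 593/3743 = 0.15843.
RR = 0.08567 / 0.15843 = 0.54075
The risk is 46% lower among the exposed than among the unexposed.

0.54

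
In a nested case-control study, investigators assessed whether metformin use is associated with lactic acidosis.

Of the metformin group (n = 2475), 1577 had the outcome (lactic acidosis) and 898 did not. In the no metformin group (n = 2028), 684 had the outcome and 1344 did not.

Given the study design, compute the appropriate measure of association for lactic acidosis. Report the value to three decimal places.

From the description: a = 1577, b = 898, c = 684, d = 1344.
This is a nested case-control study: participants were sampled on outcome status, so risks in the source population cannot be estimated directly — relative risk is not valid here. The odds ratio is the appropriate measure.
OR = (a·d)/(b·c) = (1577 × 1344) / (898 × 684) = 2119488 / 614232 = 3.45063

3.451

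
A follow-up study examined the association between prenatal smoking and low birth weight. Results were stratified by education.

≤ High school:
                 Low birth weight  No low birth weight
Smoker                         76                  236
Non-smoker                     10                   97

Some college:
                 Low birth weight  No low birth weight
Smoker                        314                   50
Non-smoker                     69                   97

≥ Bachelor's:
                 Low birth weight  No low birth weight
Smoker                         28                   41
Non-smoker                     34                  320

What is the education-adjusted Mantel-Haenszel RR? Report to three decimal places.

RR_MH = Σ(aᵢ·n₀ᵢ/nᵢ) / Σ(cᵢ·n₁ᵢ/nᵢ), with n₁ᵢ = aᵢ+bᵢ (exposed), n₀ᵢ = cᵢ+dᵢ (unexposed), nᵢ = n₁ᵢ+n₀ᵢ.
Stratum 1 (≤ High school): n₁ = 312, n₀ = 107, n = 419; a·n₀/n = 76·107/419 = 19.4081; c·n₁/n = 10·312/419 = 7.4463
Stratum 2 (Some college): n₁ = 364, n₀ = 166, n = 530; a·n₀/n = 314·166/530 = 98.3472; c·n₁/n = 69·364/530 = 47.3887
Stratum 3 (≥ Bachelor's): n₁ = 69, n₀ = 354, n = 423; a·n₀/n = 28·354/423 = 23.4326; c·n₁/n = 34·69/423 = 5.5461
RR_MH = (19.4081 + 98.3472 + 23.4326) / (7.4463 + 47.3887 + 5.5461) = 141.1879 / 60.3811 = 2.33828

2.338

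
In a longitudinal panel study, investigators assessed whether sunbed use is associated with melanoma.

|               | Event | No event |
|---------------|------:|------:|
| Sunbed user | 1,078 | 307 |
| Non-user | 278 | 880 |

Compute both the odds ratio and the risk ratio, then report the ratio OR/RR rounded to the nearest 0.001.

3.428

Cells: a = 1078, b = 307, c = 278, d = 880.
OR = (1078·880)/(307·278) = 948640/85346 = 11.11523
Risk in exposed = 1078/1385 = 0.77834; risk in unexposed = 278/1158 = 0.24007; RR = 3.24215
OR/RR = 11.11523 / 3.24215 = 3.42835
The outcome is not rare, so the OR lies further from 1 than the RR.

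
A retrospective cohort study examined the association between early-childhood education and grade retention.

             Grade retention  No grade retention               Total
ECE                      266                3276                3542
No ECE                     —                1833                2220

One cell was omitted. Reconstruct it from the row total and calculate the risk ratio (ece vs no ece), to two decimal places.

0.43

The missing cell is in the unexposed row: 2220 − 1833 = 387.
So a = 266, b = 3276, c = 387, d = 1833.
RR = [a/(a+b)] / [c/(c+d)] = (266/3542) / (387/2220) = 0.07510/0.17432 = 0.43080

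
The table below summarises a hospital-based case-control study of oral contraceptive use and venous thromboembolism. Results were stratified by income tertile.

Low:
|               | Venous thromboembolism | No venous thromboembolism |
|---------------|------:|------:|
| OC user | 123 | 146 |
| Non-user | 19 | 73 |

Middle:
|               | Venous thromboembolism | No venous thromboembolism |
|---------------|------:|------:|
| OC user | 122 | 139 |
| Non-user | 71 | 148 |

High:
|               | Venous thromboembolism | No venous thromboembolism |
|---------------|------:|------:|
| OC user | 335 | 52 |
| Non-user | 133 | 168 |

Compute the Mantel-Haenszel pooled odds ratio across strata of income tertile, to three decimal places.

3.768

OR_MH = Σ(aᵢdᵢ/nᵢ) / Σ(bᵢcᵢ/nᵢ), where nᵢ is the stratum total.
Stratum 1 (Low): n = 361; a·d/n = 123·73/361 = 24.8726; b·c/n = 146·19/361 = 7.6842
Stratum 2 (Middle): n = 480; a·d/n = 122·148/480 = 37.6167; b·c/n = 139·71/480 = 20.5604
Stratum 3 (High): n = 688; a·d/n = 335·168/688 = 81.8023; b·c/n = 52·133/688 = 10.0523
OR_MH = (24.8726 + 37.6167 + 81.8023) / (7.6842 + 20.5604 + 10.0523) = 144.2916 / 38.2970 = 3.76770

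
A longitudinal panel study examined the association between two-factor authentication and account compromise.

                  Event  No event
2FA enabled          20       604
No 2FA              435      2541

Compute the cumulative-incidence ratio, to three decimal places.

Cells: a = 20, b = 604, c = 435, d = 2541.
Risk in exposed = 20/624 = 0.03205; risk in unexposed = 435/2976 = 0.14617.
RR = 0.03205 / 0.14617 = 0.21927
The risk is 78% lower among the exposed than among the unexposed.

0.219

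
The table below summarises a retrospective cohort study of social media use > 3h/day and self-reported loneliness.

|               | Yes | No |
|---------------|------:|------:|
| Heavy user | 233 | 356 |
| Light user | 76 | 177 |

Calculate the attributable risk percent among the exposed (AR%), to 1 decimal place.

24.1

Cells: a = 233, b = 356, c = 76, d = 177.
Risk in exposed = 233/589 = 0.39559; risk in unexposed = 76/253 = 0.30040.
RR = 0.39559/0.30040 = 1.31688
AR% = (RR − 1)/RR × 100 = (1.31688 − 1)/1.31688 × 100 = 24.0632%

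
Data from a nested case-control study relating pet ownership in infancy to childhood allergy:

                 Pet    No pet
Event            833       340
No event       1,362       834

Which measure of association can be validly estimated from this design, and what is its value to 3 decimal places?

1.500

Reading the table with exposure as columns: a = 833 (Pet, case), b = 1362 (Pet, non-case), c = 340 (No pet, case), d = 834.
This is a nested case-control study: participants were sampled on outcome status, so risks in the source population cannot be estimated directly — relative risk is not valid here. The odds ratio is the appropriate measure.
OR = (a·d)/(b·c) = (833 × 834) / (1362 × 340) = 694722 / 463080 = 1.50022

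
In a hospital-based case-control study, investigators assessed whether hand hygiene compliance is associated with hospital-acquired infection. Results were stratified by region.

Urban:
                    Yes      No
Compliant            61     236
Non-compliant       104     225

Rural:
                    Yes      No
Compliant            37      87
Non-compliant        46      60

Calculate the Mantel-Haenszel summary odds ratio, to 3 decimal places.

OR_MH = Σ(aᵢdᵢ/nᵢ) / Σ(bᵢcᵢ/nᵢ), where nᵢ is the stratum total.
Stratum 1 (Urban): n = 626; a·d/n = 61·225/626 = 21.9249; b·c/n = 236·104/626 = 39.2077
Stratum 2 (Rural): n = 230; a·d/n = 37·60/230 = 9.6522; b·c/n = 87·46/230 = 17.4000
OR_MH = (21.9249 + 9.6522) / (39.2077 + 17.4000) = 31.5771 / 56.6077 = 0.55782

0.558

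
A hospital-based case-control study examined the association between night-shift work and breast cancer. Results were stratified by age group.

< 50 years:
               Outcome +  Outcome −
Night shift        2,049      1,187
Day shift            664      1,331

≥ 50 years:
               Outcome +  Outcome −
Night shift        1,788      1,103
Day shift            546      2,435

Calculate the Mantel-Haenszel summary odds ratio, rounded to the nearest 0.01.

OR_MH = Σ(aᵢdᵢ/nᵢ) / Σ(bᵢcᵢ/nᵢ), where nᵢ is the stratum total.
Stratum 1 (< 50 years): n = 5231; a·d/n = 2049·1331/5231 = 521.3571; b·c/n = 1187·664/5231 = 150.6725
Stratum 2 (≥ 50 years): n = 5872; a·d/n = 1788·2435/5872 = 741.4475; b·c/n = 1103·546/5872 = 102.5610
OR_MH = (521.3571 + 741.4475) / (150.6725 + 102.5610) = 1262.8046 / 253.2335 = 4.98672

4.99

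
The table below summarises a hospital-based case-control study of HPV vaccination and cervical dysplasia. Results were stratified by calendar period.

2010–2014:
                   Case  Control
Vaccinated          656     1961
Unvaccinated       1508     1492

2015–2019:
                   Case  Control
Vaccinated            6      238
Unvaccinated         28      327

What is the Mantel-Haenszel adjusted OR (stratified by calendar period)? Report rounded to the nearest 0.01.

0.33

OR_MH = Σ(aᵢdᵢ/nᵢ) / Σ(bᵢcᵢ/nᵢ), where nᵢ is the stratum total.
Stratum 1 (2010–2014): n = 5617; a·d/n = 656·1492/5617 = 174.2482; b·c/n = 1961·1508/5617 = 526.4711
Stratum 2 (2015–2019): n = 599; a·d/n = 6·327/599 = 3.2755; b·c/n = 238·28/599 = 11.1252
OR_MH = (174.2482 + 3.2755) / (526.4711 + 11.1252) = 177.5236 / 537.5963 = 0.33022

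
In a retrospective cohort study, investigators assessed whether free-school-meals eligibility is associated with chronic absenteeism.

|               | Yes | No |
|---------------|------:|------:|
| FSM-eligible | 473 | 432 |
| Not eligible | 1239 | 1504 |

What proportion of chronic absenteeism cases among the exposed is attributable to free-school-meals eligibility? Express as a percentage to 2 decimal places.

13.58

Cells: a = 473, b = 432, c = 1239, d = 1504.
Risk in exposed = 473/905 = 0.52265; risk in unexposed = 1239/2743 = 0.45170.
RR = 0.52265/0.45170 = 1.15709
AR% = (RR − 1)/RR × 100 = (1.15709 − 1)/1.15709 × 100 = 13.5763%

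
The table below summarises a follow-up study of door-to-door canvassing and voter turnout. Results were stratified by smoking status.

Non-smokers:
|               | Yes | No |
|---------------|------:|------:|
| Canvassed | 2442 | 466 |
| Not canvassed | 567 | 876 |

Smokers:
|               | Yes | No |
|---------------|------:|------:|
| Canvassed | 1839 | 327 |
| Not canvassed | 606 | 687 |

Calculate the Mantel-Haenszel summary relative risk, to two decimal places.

RR_MH = Σ(aᵢ·n₀ᵢ/nᵢ) / Σ(cᵢ·n₁ᵢ/nᵢ), with n₁ᵢ = aᵢ+bᵢ (exposed), n₀ᵢ = cᵢ+dᵢ (unexposed), nᵢ = n₁ᵢ+n₀ᵢ.
Stratum 1 (Non-smokers): n₁ = 2908, n₀ = 1443, n = 4351; a·n₀/n = 2442·1443/4351 = 809.8842; c·n₁/n = 567·2908/4351 = 378.9556
Stratum 2 (Smokers): n₁ = 2166, n₀ = 1293, n = 3459; a·n₀/n = 1839·1293/3459 = 687.4319; c·n₁/n = 606·2166/3459 = 379.4727
RR_MH = (809.8842 + 687.4319) / (378.9556 + 379.4727) = 1497.3161 / 758.4283 = 1.97424

1.97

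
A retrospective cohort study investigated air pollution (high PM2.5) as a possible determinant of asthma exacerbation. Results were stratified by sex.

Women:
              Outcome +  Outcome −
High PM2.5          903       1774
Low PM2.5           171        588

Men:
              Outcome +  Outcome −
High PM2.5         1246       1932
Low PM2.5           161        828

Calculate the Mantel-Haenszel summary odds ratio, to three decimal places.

OR_MH = Σ(aᵢdᵢ/nᵢ) / Σ(bᵢcᵢ/nᵢ), where nᵢ is the stratum total.
Stratum 1 (Women): n = 3436; a·d/n = 903·588/3436 = 154.5297; b·c/n = 1774·171/3436 = 88.2870
Stratum 2 (Men): n = 4167; a·d/n = 1246·828/4167 = 247.5853; b·c/n = 1932·161/4167 = 74.6465
OR_MH = (154.5297 + 247.5853) / (88.2870 + 74.6465) = 402.1150 / 162.9335 = 2.46797

2.468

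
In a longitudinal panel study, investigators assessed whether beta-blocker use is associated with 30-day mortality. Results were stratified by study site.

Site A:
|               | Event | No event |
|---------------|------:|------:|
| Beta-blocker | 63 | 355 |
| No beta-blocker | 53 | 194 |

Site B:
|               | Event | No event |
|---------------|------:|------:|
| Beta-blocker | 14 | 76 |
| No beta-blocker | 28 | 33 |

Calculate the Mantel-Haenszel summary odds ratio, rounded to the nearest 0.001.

OR_MH = Σ(aᵢdᵢ/nᵢ) / Σ(bᵢcᵢ/nᵢ), where nᵢ is the stratum total.
Stratum 1 (Site A): n = 665; a·d/n = 63·194/665 = 18.3789; b·c/n = 355·53/665 = 28.2932
Stratum 2 (Site B): n = 151; a·d/n = 14·33/151 = 3.0596; b·c/n = 76·28/151 = 14.0927
OR_MH = (18.3789 + 3.0596) / (28.2932 + 14.0927) = 21.4386 / 42.3859 = 0.50579

0.506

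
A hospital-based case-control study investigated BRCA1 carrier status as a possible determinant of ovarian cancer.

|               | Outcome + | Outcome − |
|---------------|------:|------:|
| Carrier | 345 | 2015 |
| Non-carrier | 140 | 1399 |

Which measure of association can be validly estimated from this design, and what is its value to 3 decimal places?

Cells: a = 345, b = 2015, c = 140, d = 1399.
This is a hospital-based case-control study: participants were sampled on outcome status, so risks in the source population cannot be estimated directly — relative risk is not valid here. The odds ratio is the appropriate measure.
OR = (a·d)/(b·c) = (345 × 1399) / (2015 × 140) = 482655 / 282100 = 1.71094

1.711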